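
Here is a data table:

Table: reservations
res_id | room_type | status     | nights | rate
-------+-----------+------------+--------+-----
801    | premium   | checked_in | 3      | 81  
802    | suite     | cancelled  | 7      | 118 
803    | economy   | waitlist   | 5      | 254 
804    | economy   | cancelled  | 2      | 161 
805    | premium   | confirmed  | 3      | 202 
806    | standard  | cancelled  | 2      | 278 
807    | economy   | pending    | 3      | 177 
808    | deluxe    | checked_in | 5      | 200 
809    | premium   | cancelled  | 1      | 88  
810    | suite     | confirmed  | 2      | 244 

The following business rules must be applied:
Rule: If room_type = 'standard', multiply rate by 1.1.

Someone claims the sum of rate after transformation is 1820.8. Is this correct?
No, the correct result is 1830.8.

Step 1: Calculate the correct sum after transformation
Step 2: Apply multiplier 1.1 to records where room_type = 'standard'
Step 3: Correct result = 1830.8
Step 4: Claimed result = 1820.8
Step 5: 1830.8 ≠ 1820.8
Conclusion: The claimed result is incorrect. The correct answer is 1830.8.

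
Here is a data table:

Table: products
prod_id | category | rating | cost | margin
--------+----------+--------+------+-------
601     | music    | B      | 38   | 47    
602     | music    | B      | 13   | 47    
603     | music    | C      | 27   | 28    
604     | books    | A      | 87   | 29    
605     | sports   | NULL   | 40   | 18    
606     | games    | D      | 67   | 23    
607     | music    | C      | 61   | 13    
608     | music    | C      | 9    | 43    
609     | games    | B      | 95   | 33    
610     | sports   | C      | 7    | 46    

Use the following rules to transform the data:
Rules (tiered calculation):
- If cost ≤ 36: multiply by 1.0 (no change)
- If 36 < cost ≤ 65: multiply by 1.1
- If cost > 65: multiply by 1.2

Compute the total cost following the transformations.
507.7

Step 1: Tier 1 (cost ≤ 36): 4 records, sum = 56 × 1.0 = 56.0
Step 2: Tier 2 (36 < cost ≤ 65): 3 records, sum = 139 × 1.1 = 152.9
Step 3: Tier 3 (cost > 65): 3 records, sum = 249 × 1.2 = 298.8
Step 4: Final sum = 56.0 + 152.9 + 298.8 = 507.7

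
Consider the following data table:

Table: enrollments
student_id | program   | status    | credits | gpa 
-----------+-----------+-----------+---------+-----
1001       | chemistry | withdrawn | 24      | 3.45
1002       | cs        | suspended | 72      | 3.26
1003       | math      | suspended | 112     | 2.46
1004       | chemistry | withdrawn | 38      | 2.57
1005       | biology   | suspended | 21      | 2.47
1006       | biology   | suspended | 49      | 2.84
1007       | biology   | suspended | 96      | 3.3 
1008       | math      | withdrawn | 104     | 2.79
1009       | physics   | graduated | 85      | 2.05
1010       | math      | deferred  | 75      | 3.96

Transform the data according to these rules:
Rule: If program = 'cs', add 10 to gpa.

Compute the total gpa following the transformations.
39.15

Step 1: Count records where program = 'cs': 1
Step 2: Total bonus added: 1 × 10 = 10
Step 3: Original sum of gpa: 29.15
Step 4: Final sum = 29.15 + 10 = 39.15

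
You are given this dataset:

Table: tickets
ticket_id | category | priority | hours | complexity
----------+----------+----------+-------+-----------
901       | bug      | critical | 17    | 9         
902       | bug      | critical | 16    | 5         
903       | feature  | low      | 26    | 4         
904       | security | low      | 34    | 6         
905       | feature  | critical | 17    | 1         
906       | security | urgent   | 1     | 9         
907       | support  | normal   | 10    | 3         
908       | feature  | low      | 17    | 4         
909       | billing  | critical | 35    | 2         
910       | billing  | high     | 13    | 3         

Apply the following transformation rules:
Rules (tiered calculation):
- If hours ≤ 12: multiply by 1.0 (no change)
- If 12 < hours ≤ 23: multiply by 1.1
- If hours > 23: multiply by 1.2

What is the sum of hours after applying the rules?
213.0

Step 1: Tier 1 (hours ≤ 12): 2 records, sum = 11 × 1.0 = 11.0
Step 2: Tier 2 (12 < hours ≤ 23): 5 records, sum = 80 × 1.1 = 88.0
Step 3: Tier 3 (hours > 23): 3 records, sum = 95 × 1.2 = 114.0
Step 4: Final sum = 11.0 + 88.0 + 114.0 = 213.0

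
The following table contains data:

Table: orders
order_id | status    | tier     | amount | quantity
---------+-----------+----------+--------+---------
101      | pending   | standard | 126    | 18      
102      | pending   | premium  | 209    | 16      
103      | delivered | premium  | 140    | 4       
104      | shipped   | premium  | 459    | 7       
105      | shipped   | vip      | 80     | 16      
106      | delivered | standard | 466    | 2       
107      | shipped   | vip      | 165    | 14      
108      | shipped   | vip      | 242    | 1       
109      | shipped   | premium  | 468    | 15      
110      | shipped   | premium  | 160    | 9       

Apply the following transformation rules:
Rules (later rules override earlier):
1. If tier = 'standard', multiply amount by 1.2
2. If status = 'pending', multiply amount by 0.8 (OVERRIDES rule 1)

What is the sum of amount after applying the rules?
2541.2

Step 1: Rule 2 takes priority for records with status = 'pending'
  - 2 records: 335 × 0.8 = 268.0
Step 2: Rule 1 applies to remaining records with tier = 'standard'
  - 1 records: 466 × 1.2 = 559.2
Step 3: Other records unchanged: 1714
Step 4: Final sum = 268.0 + 559.2 + 1714 = 2541.2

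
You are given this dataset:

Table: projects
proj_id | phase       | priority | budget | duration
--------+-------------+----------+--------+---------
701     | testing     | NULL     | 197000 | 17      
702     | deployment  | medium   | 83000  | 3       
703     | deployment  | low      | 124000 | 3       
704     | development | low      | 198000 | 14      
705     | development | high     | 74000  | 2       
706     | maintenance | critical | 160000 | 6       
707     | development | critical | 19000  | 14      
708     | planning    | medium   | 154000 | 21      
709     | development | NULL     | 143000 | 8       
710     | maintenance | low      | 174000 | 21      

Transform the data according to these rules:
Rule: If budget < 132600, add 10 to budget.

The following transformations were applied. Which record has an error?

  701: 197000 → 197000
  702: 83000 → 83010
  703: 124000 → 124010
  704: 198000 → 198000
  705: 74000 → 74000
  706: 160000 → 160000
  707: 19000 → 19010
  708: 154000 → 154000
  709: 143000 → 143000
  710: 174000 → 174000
Record 705 has an error. The correct transformed value should be 74010, not 74000.

Step 1: Check each record against the rule
Step 2: Record 705 has budget = 74000
Step 3: Since 74000 < 132600, the bonus should have been applied
Step 4: Correct value = 74010, but claimed value = 74000
Conclusion: Record 705 has the error.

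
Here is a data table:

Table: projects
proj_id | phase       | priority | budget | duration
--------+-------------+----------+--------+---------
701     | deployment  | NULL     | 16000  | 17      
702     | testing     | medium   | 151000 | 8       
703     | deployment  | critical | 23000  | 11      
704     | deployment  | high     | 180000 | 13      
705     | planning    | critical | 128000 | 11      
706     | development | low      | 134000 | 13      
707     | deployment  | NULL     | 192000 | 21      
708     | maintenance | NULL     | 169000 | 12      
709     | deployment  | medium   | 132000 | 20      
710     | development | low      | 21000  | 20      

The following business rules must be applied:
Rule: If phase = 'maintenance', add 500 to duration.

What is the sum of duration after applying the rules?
646

Step 1: Count records where phase = 'maintenance': 1
Step 2: Total bonus added: 1 × 500 = 500
Step 3: Original sum of duration: 146
Step 4: Final sum = 146 + 500 = 646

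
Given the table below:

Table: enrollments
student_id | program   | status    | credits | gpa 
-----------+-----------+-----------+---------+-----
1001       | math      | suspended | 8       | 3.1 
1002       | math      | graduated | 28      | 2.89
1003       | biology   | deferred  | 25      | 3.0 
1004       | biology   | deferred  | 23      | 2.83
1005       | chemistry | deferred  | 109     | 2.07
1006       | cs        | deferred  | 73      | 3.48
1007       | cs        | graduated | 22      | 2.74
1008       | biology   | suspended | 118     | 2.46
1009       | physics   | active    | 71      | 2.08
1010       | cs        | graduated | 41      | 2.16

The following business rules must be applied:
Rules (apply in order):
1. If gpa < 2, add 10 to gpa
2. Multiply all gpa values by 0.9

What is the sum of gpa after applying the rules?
24.13

Step 1: Apply Rule 1 - Add 10 to records with gpa < 2
  - 0 records affected: 0 + (0 × 10) = 0
  - Unaffected records: 26.81
  - Sum after Rule 1: 26.81
Step 2: Apply Rule 2 - Multiply all by 0.9
  - 26.81 × 0.9 = 24.13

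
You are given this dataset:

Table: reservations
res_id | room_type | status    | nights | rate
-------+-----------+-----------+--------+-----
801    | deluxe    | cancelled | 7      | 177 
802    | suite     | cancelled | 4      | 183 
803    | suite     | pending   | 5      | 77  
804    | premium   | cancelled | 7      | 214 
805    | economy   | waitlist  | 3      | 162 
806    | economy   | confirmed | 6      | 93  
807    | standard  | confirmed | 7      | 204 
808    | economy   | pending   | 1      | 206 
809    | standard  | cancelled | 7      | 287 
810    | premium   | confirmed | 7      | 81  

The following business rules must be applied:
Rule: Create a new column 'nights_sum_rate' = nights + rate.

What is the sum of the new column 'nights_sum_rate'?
1738

Step 1: For each record, compute nights + rate
Example calculations:
  7 + 177 = 184
  4 + 183 = 187
  5 + 77 = 82
  ...
Step 2: Sum all derived values
Step 3: Total = 1738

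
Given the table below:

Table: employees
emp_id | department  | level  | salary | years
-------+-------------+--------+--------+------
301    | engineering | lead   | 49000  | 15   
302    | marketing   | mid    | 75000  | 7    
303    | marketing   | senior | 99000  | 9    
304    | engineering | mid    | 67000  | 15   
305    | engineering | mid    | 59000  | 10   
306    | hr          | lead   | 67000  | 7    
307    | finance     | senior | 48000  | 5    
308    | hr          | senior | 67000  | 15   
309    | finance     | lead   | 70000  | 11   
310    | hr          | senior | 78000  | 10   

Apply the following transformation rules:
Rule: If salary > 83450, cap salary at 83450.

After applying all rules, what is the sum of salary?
663450

Step 1: 1 records have salary > 83450
Step 2: These records originally summed to 99000
Step 3: After capping: 1 × 83450 = 83450
Step 4: Unaffected records sum: 580000
Step 5: Final sum = 83450 + 580000 = 663450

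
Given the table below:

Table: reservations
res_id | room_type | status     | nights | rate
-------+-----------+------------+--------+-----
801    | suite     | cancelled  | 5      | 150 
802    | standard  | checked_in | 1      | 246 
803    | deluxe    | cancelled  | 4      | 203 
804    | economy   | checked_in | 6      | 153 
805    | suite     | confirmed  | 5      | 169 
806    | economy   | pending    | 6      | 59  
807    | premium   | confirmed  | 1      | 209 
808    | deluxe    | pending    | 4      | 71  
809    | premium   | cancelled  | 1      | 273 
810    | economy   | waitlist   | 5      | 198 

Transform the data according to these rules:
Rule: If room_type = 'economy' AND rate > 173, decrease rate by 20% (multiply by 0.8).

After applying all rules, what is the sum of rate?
1691.4

Step 1: Find records where room_type = 'economy' AND rate > 173
Step 2: 1 records match, summing to 198
Step 3: After multiplier: 198 × 0.8 = 158.4
Step 4: Unaffected records sum: 1533
Step 5: Final sum = 158.4 + 1533 = 1691.4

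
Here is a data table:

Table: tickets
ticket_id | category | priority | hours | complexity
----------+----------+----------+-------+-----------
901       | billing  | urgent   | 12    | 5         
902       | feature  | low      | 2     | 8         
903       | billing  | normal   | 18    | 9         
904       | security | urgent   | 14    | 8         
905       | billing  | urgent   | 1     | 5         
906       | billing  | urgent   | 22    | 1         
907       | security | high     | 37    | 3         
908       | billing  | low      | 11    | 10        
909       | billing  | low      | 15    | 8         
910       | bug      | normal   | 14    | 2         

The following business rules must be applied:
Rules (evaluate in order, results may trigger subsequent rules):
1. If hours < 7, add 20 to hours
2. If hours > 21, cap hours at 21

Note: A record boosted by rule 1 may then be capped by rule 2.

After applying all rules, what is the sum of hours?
168

Step 1: Apply rule 1 to records with hours < 7
  - 2 records get bonus of 20
  - Of these, 1 records then exceed 21 and get capped
Step 2: Apply rule 2 to records with hours > 21
  - 2 records (original) are capped
Step 3: Calculate final sum = 168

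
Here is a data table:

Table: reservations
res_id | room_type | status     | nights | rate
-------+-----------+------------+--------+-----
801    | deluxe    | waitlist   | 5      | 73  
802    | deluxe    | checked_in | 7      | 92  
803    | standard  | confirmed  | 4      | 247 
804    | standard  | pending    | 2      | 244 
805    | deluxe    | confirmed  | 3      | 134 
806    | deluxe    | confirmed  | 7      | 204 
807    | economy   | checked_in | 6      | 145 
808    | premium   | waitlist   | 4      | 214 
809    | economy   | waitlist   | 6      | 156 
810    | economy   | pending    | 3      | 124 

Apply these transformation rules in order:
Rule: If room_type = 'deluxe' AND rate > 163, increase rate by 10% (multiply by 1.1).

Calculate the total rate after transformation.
1653.4

Step 1: Find records where room_type = 'deluxe' AND rate > 163
Step 2: 1 records match, summing to 204
Step 3: After multiplier: 204 × 1.1 = 224.4
Step 4: Unaffected records sum: 1429
Step 5: Final sum = 224.4 + 1429 = 1653.4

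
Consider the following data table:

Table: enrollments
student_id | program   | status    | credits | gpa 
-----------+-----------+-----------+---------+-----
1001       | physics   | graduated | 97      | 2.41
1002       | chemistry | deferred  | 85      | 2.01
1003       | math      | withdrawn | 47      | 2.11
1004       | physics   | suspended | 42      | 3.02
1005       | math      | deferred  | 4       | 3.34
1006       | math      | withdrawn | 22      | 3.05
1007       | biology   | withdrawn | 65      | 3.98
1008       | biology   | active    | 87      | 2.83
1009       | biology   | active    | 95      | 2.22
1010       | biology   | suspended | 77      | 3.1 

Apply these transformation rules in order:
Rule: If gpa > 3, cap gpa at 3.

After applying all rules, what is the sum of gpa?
26.58

Step 1: 5 records have gpa > 3
Step 2: These records originally summed to 16.49
Step 3: After capping: 5 × 3 = 15
Step 4: Unaffected records sum: 11.58
Step 5: Final sum = 15 + 11.58 = 26.58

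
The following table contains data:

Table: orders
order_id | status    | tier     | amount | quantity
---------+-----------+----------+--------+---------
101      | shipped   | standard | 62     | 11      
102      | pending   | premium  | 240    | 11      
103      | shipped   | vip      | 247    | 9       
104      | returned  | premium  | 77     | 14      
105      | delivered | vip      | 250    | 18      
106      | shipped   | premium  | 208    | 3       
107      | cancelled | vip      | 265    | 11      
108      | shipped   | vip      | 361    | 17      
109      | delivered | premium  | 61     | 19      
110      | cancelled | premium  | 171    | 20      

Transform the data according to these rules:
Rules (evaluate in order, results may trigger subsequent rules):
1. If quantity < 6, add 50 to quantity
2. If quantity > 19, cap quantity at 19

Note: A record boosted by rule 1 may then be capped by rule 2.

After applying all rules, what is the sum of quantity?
148

Step 1: Apply rule 1 to records with quantity < 6
  - 1 records get bonus of 50
  - Of these, 1 records then exceed 19 and get capped
Step 2: Apply rule 2 to records with quantity > 19
  - 1 records (original) are capped
Step 3: Calculate final sum = 148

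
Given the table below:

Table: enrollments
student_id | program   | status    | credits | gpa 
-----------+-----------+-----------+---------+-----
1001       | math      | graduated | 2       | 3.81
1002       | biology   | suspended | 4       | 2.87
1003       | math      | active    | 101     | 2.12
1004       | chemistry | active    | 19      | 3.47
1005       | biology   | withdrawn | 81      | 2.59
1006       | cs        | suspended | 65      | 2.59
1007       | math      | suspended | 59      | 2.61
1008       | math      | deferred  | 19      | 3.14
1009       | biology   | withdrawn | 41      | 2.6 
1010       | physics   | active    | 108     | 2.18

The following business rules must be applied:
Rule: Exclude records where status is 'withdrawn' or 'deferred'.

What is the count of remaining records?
7

Step 1: Count records to exclude
  - 2 (withdrawn) + 1 (deferred) = 3 records
Step 2: Total records: 10
Step 3: Remaining = 10 - 3 = 7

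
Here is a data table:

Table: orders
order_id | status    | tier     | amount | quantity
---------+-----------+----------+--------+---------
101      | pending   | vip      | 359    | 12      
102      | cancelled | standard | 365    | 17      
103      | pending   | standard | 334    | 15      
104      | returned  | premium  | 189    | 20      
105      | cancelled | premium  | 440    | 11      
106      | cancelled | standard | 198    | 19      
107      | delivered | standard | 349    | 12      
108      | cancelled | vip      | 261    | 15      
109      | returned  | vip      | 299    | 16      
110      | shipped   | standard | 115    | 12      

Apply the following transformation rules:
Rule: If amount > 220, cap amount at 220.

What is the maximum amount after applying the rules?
220

Step 1: Original maximum amount = 440
Step 2: Apply cap at 220
Step 3: 7 records had amount > 220 and were capped
Step 4: Maximum after transformation = 220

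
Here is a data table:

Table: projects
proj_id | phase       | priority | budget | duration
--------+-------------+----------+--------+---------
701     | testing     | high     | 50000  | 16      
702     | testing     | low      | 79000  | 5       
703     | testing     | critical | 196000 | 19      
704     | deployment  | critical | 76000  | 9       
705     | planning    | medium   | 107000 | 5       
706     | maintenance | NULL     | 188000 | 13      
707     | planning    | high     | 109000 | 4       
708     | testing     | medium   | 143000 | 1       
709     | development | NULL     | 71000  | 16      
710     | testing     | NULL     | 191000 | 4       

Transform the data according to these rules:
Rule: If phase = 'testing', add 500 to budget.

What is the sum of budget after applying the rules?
1212500

Step 1: Count records where phase = 'testing': 5
Step 2: Total bonus added: 5 × 500 = 2500
Step 3: Original sum of budget: 1210000
Step 4: Final sum = 1210000 + 2500 = 1212500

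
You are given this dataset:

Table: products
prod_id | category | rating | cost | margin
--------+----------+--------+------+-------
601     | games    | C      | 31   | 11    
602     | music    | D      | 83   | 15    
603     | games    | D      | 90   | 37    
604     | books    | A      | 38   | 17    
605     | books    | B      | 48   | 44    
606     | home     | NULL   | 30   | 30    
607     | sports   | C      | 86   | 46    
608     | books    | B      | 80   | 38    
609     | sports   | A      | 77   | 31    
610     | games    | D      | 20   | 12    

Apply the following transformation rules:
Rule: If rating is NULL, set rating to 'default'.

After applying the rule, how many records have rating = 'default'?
1

Step 1: Count records where rating IS NULL
Step 2: Found 1 records with NULL rating
Step 3: These records will have rating set to 'default'
Step 4: Records already having rating = 'default': 0
Step 5: Answer: 1 + 0 = 1 records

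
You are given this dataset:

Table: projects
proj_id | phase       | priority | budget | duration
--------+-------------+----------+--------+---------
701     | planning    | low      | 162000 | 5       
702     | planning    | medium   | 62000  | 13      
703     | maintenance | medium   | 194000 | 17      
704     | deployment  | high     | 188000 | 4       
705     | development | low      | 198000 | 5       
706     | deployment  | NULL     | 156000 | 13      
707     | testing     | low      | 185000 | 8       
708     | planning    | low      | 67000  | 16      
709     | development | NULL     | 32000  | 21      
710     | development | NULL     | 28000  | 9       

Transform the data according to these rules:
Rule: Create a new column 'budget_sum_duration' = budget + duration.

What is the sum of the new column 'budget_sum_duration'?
1272111

Step 1: For each record, compute budget + duration
Example calculations:
  162000 + 5 = 162005
  62000 + 13 = 62013
  194000 + 17 = 194017
  ...
Step 2: Sum all derived values
Step 3: Total = 1272111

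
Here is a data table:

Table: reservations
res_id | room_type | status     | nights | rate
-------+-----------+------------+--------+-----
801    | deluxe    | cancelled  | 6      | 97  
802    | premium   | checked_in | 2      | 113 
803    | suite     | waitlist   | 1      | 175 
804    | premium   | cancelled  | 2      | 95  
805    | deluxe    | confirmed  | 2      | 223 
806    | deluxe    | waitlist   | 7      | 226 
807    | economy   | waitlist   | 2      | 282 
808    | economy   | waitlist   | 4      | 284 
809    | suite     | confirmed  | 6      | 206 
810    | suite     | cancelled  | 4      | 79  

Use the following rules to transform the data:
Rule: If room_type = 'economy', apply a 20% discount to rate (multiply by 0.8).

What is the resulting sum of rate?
1666.8

Step 1: Records with room_type = 'economy' have total rate = 566
Step 2: Apply multiplier: 566 × 0.8 = 452.8
Step 3: Other records total: 1214
Step 4: Final sum = 452.8 + 1214 = 1666.8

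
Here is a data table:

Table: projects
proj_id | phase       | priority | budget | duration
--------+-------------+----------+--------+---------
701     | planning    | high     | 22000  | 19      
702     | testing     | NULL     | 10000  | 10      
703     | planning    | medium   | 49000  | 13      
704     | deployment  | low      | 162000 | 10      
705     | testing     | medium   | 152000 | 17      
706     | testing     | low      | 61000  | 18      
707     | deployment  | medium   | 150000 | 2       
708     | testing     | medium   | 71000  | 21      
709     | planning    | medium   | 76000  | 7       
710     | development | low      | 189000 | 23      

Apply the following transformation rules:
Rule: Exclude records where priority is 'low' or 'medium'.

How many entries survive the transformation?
2

Step 1: Count records to exclude
  - 3 (low) + 5 (medium) = 8 records
Step 2: Total records: 10
Step 3: Remaining = 10 - 8 = 2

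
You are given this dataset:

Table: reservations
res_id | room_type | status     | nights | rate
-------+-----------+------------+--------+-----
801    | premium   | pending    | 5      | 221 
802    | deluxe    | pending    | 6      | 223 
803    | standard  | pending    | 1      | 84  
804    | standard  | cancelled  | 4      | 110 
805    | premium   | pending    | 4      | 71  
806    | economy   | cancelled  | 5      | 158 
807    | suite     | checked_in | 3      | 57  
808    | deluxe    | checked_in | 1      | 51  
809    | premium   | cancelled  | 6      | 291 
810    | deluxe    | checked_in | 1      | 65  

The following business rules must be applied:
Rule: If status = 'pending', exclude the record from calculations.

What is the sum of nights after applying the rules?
20

Step 1: Identify records where status = 'pending'
Step 2: The excluded records sum to 16
Step 3: Original total nights = 36
Step 4: Remaining total = 36 - 16 = 20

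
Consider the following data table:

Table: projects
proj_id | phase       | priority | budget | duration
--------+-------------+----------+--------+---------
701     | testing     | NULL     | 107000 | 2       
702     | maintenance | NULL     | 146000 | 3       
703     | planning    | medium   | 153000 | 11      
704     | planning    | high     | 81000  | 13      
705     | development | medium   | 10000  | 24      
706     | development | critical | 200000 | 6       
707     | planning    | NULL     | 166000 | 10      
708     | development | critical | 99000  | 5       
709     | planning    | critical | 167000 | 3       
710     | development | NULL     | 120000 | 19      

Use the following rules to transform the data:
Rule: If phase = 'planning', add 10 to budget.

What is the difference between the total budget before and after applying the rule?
40

Step 1: Original sum of budget = 1249000
Step 2: 4 records have phase = 'planning'
Step 3: Each affected record changes by 10
Step 4: Total change = 4 × 10 = 40
Step 5: New sum = 1249000 + 40 = 1249040
Step 6: Difference = |1249040 - 1249000| = 40
        (Sum increased by 40)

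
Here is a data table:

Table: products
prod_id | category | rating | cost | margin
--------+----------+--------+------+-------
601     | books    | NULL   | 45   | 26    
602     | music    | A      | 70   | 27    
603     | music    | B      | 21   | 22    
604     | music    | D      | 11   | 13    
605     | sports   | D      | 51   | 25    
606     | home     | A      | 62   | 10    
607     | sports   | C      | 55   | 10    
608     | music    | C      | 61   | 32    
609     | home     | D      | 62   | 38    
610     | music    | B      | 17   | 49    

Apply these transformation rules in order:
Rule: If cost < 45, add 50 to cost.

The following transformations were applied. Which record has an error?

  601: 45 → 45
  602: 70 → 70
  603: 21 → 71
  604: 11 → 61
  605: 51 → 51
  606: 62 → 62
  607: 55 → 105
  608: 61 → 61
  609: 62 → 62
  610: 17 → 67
Record 607 has an error. The correct transformed value should be 55, not 105.

Step 1: Check each record against the rule
Step 2: Record 607 has cost = 55
Step 3: Since 55 >= 45, the bonus should not have been applied
Step 4: Correct value = 55, but claimed value = 105
Conclusion: Record 607 has the error.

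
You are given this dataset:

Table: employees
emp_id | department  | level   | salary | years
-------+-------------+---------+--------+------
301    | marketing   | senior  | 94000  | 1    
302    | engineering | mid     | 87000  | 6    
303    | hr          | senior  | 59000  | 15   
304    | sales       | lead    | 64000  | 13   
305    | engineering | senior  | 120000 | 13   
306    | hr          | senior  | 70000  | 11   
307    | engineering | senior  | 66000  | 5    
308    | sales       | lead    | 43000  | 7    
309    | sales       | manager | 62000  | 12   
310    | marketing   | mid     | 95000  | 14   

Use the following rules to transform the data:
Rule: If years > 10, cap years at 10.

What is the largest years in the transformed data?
10

Step 1: Original maximum years = 15
Step 2: Apply cap at 10
Step 3: 6 records had years > 10 and were capped
Step 4: Maximum after transformation = 10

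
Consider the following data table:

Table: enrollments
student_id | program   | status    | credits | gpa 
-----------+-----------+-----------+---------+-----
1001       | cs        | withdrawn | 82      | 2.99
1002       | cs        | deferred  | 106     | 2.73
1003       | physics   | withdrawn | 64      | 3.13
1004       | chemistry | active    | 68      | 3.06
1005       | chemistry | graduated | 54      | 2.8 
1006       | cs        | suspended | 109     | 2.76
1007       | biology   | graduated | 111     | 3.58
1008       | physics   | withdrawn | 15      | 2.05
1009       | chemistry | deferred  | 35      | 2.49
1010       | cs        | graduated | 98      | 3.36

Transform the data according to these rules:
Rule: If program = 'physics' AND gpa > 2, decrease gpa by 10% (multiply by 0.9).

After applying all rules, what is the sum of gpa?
28.43

Step 1: Find records where program = 'physics' AND gpa > 2
Step 2: 2 records match, summing to 5.18
Step 3: After multiplier: 5.18 × 0.9 = 4.66
Step 4: Unaffected records sum: 23.77
Step 5: Final sum = 4.66 + 23.77 = 28.43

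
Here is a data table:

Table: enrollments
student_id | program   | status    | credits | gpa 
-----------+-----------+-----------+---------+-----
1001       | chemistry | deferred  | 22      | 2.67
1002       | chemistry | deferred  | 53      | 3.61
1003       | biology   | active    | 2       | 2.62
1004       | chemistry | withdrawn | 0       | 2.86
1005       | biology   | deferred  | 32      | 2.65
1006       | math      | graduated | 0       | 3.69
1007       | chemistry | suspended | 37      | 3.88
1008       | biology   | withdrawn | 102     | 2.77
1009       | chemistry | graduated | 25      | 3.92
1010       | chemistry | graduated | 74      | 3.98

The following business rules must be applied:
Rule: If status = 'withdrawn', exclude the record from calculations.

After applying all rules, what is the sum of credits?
245

Step 1: Identify records where status = 'withdrawn'
Step 2: The excluded records sum to 102
Step 3: Original total credits = 347
Step 4: Remaining total = 347 - 102 = 245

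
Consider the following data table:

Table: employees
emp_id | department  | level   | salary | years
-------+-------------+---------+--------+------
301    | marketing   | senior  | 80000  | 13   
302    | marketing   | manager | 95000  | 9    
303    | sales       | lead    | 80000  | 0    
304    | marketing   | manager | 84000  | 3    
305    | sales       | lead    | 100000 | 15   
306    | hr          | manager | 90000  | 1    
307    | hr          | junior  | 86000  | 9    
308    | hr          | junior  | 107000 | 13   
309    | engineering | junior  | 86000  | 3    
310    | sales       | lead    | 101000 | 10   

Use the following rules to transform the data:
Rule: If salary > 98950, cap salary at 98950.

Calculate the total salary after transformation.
897850

Step 1: 3 records have salary > 98950
Step 2: These records originally summed to 308000
Step 3: After capping: 3 × 98950 = 296850
Step 4: Unaffected records sum: 601000
Step 5: Final sum = 296850 + 601000 = 897850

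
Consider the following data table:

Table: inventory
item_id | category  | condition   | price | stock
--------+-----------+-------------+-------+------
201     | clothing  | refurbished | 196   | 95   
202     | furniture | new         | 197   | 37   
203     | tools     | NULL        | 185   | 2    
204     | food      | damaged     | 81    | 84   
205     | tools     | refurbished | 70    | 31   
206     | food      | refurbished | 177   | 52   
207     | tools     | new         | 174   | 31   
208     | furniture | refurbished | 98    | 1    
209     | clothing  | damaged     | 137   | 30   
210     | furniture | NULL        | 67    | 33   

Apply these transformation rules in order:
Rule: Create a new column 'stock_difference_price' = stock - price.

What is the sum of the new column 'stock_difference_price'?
-986

Step 1: For each record, compute stock - price
Example calculations:
  95 - 196 = -101
  37 - 197 = -160
  2 - 185 = -183
  ...
Step 2: Sum all derived values
Step 3: Total = -986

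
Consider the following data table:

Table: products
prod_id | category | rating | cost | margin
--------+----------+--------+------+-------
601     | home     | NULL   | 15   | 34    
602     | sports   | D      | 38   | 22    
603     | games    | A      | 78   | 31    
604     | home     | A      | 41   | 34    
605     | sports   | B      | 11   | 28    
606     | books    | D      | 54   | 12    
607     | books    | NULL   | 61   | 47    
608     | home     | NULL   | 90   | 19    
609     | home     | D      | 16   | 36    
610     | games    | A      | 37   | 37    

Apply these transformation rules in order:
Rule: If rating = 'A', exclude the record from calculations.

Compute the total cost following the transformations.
285

Step 1: Identify records where rating = 'A'
Step 2: The excluded records sum to 156
Step 3: Original total cost = 441
Step 4: Remaining total = 441 - 156 = 285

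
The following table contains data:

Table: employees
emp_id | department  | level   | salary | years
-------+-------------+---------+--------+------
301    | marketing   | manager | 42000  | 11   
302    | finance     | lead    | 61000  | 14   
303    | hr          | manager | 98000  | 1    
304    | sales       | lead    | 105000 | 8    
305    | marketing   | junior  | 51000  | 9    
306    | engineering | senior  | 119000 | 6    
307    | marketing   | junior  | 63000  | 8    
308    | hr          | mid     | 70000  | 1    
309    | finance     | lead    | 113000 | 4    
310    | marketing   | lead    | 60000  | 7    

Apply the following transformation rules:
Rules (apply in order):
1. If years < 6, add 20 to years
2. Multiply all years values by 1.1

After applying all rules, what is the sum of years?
141.9

Step 1: Apply Rule 1 - Add 20 to records with years < 6
  - 3 records affected: 6 + (3 × 20) = 66
  - Unaffected records: 63
  - Sum after Rule 1: 129
Step 2: Apply Rule 2 - Multiply all by 1.1
  - 129 × 1.1 = 141.9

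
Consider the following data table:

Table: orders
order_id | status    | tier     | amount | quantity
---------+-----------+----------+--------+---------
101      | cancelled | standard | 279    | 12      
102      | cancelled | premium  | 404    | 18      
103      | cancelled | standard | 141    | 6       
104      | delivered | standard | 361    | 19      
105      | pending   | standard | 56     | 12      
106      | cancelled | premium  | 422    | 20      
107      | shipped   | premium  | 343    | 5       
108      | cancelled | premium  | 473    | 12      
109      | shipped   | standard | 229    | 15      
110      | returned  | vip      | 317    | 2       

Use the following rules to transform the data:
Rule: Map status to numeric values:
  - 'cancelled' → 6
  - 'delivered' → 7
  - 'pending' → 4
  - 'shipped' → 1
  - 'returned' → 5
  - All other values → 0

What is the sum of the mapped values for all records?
48

Step 1: Apply mapping to each record
Step 2: Count by status:
  'cancelled': 5 records × 6 = 30
  'delivered': 1 records × 7 = 7
  'pending': 1 records × 4 = 4
  'shipped': 2 records × 1 = 2
  'returned': 1 records × 5 = 5
Step 3: Sum all mapped values = 48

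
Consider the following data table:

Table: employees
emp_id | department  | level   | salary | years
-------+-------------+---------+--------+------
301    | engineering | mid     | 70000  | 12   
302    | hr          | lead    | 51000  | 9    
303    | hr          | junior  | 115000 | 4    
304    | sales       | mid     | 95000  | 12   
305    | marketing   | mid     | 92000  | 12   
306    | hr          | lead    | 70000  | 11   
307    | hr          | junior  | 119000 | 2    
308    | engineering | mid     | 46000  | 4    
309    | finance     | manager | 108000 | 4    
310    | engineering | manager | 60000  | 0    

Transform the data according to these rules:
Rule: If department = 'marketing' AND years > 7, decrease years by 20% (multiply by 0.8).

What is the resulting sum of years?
67.6

Step 1: Find records where department = 'marketing' AND years > 7
Step 2: 1 records match, summing to 12
Step 3: After multiplier: 12 × 0.8 = 9.6
Step 4: Unaffected records sum: 58
Step 5: Final sum = 9.6 + 58 = 67.6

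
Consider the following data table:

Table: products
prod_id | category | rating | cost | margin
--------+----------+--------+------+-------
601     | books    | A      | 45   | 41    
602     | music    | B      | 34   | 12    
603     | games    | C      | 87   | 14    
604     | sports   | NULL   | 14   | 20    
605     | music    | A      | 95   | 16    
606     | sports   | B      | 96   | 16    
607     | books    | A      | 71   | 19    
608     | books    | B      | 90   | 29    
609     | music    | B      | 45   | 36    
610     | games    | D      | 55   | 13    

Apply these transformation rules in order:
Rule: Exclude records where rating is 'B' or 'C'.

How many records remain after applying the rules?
5

Step 1: Count records to exclude
  - 4 (B) + 1 (C) = 5 records
Step 2: Total records: 10
Step 3: Remaining = 10 - 5 = 5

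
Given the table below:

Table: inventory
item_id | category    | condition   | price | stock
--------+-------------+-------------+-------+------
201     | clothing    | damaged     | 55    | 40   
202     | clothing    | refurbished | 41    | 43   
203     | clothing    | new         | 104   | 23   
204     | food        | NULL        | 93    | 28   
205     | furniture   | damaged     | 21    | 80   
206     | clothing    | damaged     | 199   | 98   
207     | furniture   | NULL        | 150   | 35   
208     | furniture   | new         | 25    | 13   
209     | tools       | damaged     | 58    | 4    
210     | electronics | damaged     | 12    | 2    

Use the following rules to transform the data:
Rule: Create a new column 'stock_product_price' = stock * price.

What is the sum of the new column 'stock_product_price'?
35972

Step 1: For each record, compute stock * price
Example calculations:
  40 * 55 = 2200
  43 * 41 = 1763
  23 * 104 = 2392
  ...
Step 2: Sum all derived values
Step 3: Total = 35972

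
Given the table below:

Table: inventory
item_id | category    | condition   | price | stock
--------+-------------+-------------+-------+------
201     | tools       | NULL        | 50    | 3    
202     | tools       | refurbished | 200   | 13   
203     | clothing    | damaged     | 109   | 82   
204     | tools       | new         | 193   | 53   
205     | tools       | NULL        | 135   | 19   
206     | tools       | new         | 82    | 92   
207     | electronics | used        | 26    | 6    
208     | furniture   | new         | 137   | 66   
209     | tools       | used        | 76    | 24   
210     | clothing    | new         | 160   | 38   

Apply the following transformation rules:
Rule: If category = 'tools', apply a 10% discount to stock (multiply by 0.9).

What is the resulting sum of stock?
375.6

Step 1: Records with category = 'tools' have total stock = 204
Step 2: Apply multiplier: 204 × 0.9 = 183.6
Step 3: Other records total: 192
Step 4: Final sum = 183.6 + 192 = 375.6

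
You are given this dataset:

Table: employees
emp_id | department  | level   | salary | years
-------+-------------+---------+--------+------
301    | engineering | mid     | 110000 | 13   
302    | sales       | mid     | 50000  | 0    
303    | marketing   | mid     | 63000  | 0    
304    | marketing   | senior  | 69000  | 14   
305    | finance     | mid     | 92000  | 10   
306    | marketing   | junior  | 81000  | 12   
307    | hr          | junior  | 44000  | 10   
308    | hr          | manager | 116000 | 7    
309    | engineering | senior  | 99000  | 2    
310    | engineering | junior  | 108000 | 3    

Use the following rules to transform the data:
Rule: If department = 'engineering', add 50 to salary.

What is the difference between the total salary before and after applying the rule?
150

Step 1: Original sum of salary = 832000
Step 2: 3 records have department = 'engineering'
Step 3: Each affected record changes by 50
Step 4: Total change = 3 × 50 = 150
Step 5: New sum = 832000 + 150 = 832150
Step 6: Difference = |832150 - 832000| = 150
        (Sum increased by 150)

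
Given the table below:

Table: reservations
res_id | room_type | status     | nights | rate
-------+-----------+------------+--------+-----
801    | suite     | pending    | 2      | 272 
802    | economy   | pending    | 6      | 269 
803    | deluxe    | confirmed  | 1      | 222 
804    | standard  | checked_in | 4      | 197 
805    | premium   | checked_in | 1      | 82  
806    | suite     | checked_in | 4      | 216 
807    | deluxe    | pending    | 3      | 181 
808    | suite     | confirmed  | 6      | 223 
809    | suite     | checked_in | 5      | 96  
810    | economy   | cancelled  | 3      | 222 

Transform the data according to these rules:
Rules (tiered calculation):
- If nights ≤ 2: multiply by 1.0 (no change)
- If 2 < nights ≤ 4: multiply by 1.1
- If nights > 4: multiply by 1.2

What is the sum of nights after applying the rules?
39.8

Step 1: Tier 1 (nights ≤ 2): 3 records, sum = 4 × 1.0 = 4.0
Step 2: Tier 2 (2 < nights ≤ 4): 4 records, sum = 14 × 1.1 = 15.4
Step 3: Tier 3 (nights > 4): 3 records, sum = 17 × 1.2 = 20.4
Step 4: Final sum = 4.0 + 15.4 + 20.4 = 39.8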